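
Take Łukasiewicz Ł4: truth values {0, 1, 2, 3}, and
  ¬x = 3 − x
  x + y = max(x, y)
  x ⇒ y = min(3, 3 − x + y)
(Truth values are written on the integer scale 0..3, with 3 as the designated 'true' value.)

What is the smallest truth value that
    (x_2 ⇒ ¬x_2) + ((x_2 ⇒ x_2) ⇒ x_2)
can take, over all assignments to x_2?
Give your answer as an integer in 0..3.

2

Take x_2 = 2:
¬x_2 = ¬2 = 1
x_2 ⇒ ¬x_2 = 2 ⇒ 1 = 2
x_2 ⇒ x_2 = 2 ⇒ 2 = 3
(x_2 ⇒ x_2) ⇒ x_2 = 3 ⇒ 2 = 2
(x_2 ⇒ ¬x_2) + ((x_2 ⇒ x_2) ⇒ x_2) = 2 + 2 = 2
No assignment yields a value below 2, so this is the minimum.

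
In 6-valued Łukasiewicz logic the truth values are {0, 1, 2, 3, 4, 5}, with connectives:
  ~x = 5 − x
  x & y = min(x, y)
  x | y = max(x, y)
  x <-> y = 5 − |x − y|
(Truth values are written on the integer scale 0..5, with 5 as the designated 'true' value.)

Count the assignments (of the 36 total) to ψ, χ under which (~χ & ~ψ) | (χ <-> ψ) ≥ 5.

6

value 5: 6 assignments (counts)
value 4: 10 assignments
value 3: 8 assignments
value 2: 6 assignments
value 1: 4 assignments
value 0: 2 assignments
So 6 of the 36 assignments meet the threshold.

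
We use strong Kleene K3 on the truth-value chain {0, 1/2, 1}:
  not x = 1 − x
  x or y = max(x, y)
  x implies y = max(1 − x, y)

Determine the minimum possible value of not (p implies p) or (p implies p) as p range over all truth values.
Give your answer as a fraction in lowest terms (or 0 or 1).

1/2

Take p = 1/2:
p implies p = 1/2 implies 1/2 = 1/2
not (p implies p) = not 1/2 = 1/2
p implies p = 1/2 implies 1/2 = 1/2
not (p implies p) or (p implies p) = 1/2 or 1/2 = 1/2
No assignment yields a value below 1/2, so this is the minimum.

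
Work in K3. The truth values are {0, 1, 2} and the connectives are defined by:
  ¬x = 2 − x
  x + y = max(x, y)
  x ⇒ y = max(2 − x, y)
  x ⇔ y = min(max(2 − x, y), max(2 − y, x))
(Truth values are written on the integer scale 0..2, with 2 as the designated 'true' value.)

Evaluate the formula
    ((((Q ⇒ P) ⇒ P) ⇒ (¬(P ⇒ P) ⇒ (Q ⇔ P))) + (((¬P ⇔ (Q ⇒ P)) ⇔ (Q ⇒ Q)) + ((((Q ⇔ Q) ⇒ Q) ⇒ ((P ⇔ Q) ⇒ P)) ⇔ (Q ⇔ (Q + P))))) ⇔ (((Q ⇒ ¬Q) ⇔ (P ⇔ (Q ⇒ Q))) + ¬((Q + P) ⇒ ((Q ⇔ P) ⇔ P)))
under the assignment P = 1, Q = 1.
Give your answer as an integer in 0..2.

Q ⇒ P = 1 ⇒ 1 = 1
(Q ⇒ P) ⇒ P = 1 ⇒ 1 = 1
P ⇒ P = 1 ⇒ 1 = 1
¬(P ⇒ P) = ¬1 = 1
Q ⇔ P = 1 ⇔ 1 = 1
¬(P ⇒ P) ⇒ (Q ⇔ P) = 1 ⇒ 1 = 1
((Q ⇒ P) ⇒ P) ⇒ (¬(P ⇒ P) ⇒ (Q ⇔ P)) = 1 ⇒ 1 = 1
¬P = ¬1 = 1
Q ⇒ P = 1 ⇒ 1 = 1
¬P ⇔ (Q ⇒ P) = 1 ⇔ 1 = 1
Q ⇒ Q = 1 ⇒ 1 = 1
(¬P ⇔ (Q ⇒ P)) ⇔ (Q ⇒ Q) = 1 ⇔ 1 = 1
Q ⇔ Q = 1 ⇔ 1 = 1
(Q ⇔ Q) ⇒ Q = 1 ⇒ 1 = 1
P ⇔ Q = 1 ⇔ 1 = 1
(P ⇔ Q) ⇒ P = 1 ⇒ 1 = 1
((Q ⇔ Q) ⇒ Q) ⇒ ((P ⇔ Q) ⇒ P) = 1 ⇒ 1 = 1
Q + P = 1 + 1 = 1
Q ⇔ (Q + P) = 1 ⇔ 1 = 1
(((Q ⇔ Q) ⇒ Q) ⇒ ((P ⇔ Q) ⇒ P)) ⇔ (Q ⇔ (Q + P)) = 1 ⇔ 1 = 1
((¬P ⇔ (Q ⇒ P)) ⇔ (Q ⇒ Q)) + ((((Q ⇔ Q) ⇒ Q) ⇒ ((P ⇔ Q) ⇒ P)) ⇔ (Q ⇔ (Q + P))) = 1 + 1 = 1
(((Q ⇒ P) ⇒ P) ⇒ (¬(P ⇒ P) ⇒ (Q ⇔ P))) + (((¬P ⇔ (Q ⇒ P)) ⇔ (Q ⇒ Q)) + ((((Q ⇔ Q) ⇒ Q) ⇒ ((P ⇔ Q) ⇒ P)) ⇔ (Q ⇔ (Q + P)))) = 1 + 1 = 1
¬Q = ¬1 = 1
Q ⇒ ¬Q = 1 ⇒ 1 = 1
Q ⇒ Q = 1 ⇒ 1 = 1
P ⇔ (Q ⇒ Q) = 1 ⇔ 1 = 1
(Q ⇒ ¬Q) ⇔ (P ⇔ (Q ⇒ Q)) = 1 ⇔ 1 = 1
Q + P = 1 + 1 = 1
Q ⇔ P = 1 ⇔ 1 = 1
(Q ⇔ P) ⇔ P = 1 ⇔ 1 = 1
(Q + P) ⇒ ((Q ⇔ P) ⇔ P) = 1 ⇒ 1 = 1
¬((Q + P) ⇒ ((Q ⇔ P) ⇔ P)) = ¬1 = 1
((Q ⇒ ¬Q) ⇔ (P ⇔ (Q ⇒ Q))) + ¬((Q + P) ⇒ ((Q ⇔ P) ⇔ P)) = 1 + 1 = 1
((((Q ⇒ P) ⇒ P) ⇒ (¬(P ⇒ P) ⇒ (Q ⇔ P))) + (((¬P ⇔ (Q ⇒ P)) ⇔ (Q ⇒ Q)) + ((((Q ⇔ Q) ⇒ Q) ⇒ ((P ⇔ Q) ⇒ P)) ⇔ (Q ⇔ (Q + P))))) ⇔ (((Q ⇒ ¬Q) ⇔ (P ⇔ (Q ⇒ Q))) + ¬((Q + P) ⇒ ((Q ⇔ P) ⇔ P))) = 1 ⇔ 1 = 1

1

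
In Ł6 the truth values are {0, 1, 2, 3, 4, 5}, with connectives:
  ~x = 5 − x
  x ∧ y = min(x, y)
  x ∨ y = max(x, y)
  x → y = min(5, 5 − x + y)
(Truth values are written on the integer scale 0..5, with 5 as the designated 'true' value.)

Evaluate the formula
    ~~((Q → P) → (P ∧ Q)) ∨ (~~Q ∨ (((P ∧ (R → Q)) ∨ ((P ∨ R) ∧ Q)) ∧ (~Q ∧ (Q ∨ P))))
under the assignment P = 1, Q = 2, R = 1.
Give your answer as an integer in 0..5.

Q → P = 2 → 1 = 4
P ∧ Q = 1 ∧ 2 = 1
(Q → P) → (P ∧ Q) = 4 → 1 = 2
~((Q → P) → (P ∧ Q)) = ~2 = 3
~~((Q → P) → (P ∧ Q)) = ~3 = 2
~Q = ~2 = 3
~~Q = ~3 = 2
R → Q = 1 → 2 = 5
P ∧ (R → Q) = 1 ∧ 5 = 1
P ∨ R = 1 ∨ 1 = 1
(P ∨ R) ∧ Q = 1 ∧ 2 = 1
(P ∧ (R → Q)) ∨ ((P ∨ R) ∧ Q) = 1 ∨ 1 = 1
~Q = ~2 = 3
Q ∨ P = 2 ∨ 1 = 2
~Q ∧ (Q ∨ P) = 3 ∧ 2 = 2
((P ∧ (R → Q)) ∨ ((P ∨ R) ∧ Q)) ∧ (~Q ∧ (Q ∨ P)) = 1 ∧ 2 = 1
~~Q ∨ (((P ∧ (R → Q)) ∨ ((P ∨ R) ∧ Q)) ∧ (~Q ∧ (Q ∨ P))) = 2 ∨ 1 = 2
~~((Q → P) → (P ∧ Q)) ∨ (~~Q ∨ (((P ∧ (R → Q)) ∨ ((P ∨ R) ∧ Q)) ∧ (~Q ∧ (Q ∨ P)))) = 2 ∨ 2 = 2

2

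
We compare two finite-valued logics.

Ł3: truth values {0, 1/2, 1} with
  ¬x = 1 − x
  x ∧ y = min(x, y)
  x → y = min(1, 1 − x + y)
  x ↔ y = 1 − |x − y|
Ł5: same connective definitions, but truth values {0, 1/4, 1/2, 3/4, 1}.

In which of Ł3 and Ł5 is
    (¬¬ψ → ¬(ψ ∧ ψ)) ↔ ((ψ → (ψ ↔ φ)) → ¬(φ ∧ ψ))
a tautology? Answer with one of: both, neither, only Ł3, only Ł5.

In Ł3: at φ = 0, ψ = 1 the value is 0 — not a tautology.
In Ł5: at φ = 0, ψ = 3/4 the value is 1/2 — not a tautology.

neither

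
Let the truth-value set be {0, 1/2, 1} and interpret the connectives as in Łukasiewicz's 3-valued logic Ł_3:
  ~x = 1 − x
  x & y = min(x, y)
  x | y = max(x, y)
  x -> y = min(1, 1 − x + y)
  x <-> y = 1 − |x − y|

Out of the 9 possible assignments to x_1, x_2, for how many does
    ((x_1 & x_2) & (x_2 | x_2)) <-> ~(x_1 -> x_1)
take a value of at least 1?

x_1 = 0, x_2 = 0 ↦ 1  ≥
x_1 = 0, x_2 = 1/2 ↦ 1  ≥
x_1 = 0, x_2 = 1 ↦ 1  ≥
x_1 = 1/2, x_2 = 0 ↦ 1  ≥
x_1 = 1/2, x_2 = 1/2 ↦ 1/2  <
x_1 = 1/2, x_2 = 1 ↦ 1/2  <
x_1 = 1, x_2 = 0 ↦ 1  ≥
x_1 = 1, x_2 = 1/2 ↦ 1/2  <
x_1 = 1, x_2 = 1 ↦ 0  <
So 5 of the 9 assignments meet the threshold.

5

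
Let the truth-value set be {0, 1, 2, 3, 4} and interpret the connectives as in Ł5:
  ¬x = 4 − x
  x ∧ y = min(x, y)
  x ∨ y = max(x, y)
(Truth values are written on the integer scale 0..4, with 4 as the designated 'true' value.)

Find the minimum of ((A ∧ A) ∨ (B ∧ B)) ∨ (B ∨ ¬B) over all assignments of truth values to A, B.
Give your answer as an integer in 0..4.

Take A = 0, B = 2:
A ∧ A = 0 ∧ 0 = 0
B ∧ B = 2 ∧ 2 = 2
(A ∧ A) ∨ (B ∧ B) = 0 ∨ 2 = 2
¬B = ¬2 = 2
B ∨ ¬B = 2 ∨ 2 = 2
((A ∧ A) ∨ (B ∧ B)) ∨ (B ∨ ¬B) = 2 ∨ 2 = 2
No assignment yields a value below 2, so this is the minimum.

2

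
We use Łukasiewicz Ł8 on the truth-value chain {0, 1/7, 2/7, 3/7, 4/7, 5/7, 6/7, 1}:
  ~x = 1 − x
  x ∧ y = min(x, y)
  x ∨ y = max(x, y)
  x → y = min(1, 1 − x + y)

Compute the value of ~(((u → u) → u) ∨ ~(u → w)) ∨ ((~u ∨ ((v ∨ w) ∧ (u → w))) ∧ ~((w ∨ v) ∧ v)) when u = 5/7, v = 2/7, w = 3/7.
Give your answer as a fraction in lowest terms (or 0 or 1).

u → u = 5/7 → 5/7 = 1
(u → u) → u = 1 → 5/7 = 5/7
u → w = 5/7 → 3/7 = 5/7
~(u → w) = ~5/7 = 2/7
((u → u) → u) ∨ ~(u → w) = 5/7 ∨ 2/7 = 5/7
~(((u → u) → u) ∨ ~(u → w)) = ~5/7 = 2/7
~u = ~5/7 = 2/7
v ∨ w = 2/7 ∨ 3/7 = 3/7
u → w = 5/7 → 3/7 = 5/7
(v ∨ w) ∧ (u → w) = 3/7 ∧ 5/7 = 3/7
~u ∨ ((v ∨ w) ∧ (u → w)) = 2/7 ∨ 3/7 = 3/7
w ∨ v = 3/7 ∨ 2/7 = 3/7
(w ∨ v) ∧ v = 3/7 ∧ 2/7 = 2/7
~((w ∨ v) ∧ v) = ~2/7 = 5/7
(~u ∨ ((v ∨ w) ∧ (u → w))) ∧ ~((w ∨ v) ∧ v) = 3/7 ∧ 5/7 = 3/7
~(((u → u) → u) ∨ ~(u → w)) ∨ ((~u ∨ ((v ∨ w) ∧ (u → w))) ∧ ~((w ∨ v) ∧ v)) = 2/7 ∨ 3/7 = 3/7

3/7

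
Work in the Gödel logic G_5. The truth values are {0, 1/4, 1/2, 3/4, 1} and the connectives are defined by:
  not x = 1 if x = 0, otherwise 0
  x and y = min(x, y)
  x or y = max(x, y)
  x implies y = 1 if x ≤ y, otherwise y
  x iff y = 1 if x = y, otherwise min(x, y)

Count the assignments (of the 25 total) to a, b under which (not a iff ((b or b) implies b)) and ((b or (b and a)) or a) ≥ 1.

value 1: 1 assignment (counts)
value 3/4: 1 assignment
value 1/2: 1 assignment
value 1/4: 1 assignment
value 0: 21 assignments
So 1 of the 25 assignments meets the threshold.

1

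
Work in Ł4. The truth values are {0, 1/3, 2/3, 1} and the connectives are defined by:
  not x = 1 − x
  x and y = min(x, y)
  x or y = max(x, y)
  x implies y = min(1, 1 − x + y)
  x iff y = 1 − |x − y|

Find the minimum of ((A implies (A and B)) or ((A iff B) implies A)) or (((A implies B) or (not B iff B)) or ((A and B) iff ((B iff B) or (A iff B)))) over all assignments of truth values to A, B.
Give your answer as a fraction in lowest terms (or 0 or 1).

Take A = 1/3, B = 0:
A and B = 1/3 and 0 = 0
A implies (A and B) = 1/3 implies 0 = 2/3
A iff B = 1/3 iff 0 = 2/3
(A iff B) implies A = 2/3 implies 1/3 = 2/3
(A implies (A and B)) or ((A iff B) implies A) = 2/3 or 2/3 = 2/3
A implies B = 1/3 implies 0 = 2/3
not B = not 0 = 1
not B iff B = 1 iff 0 = 0
(A implies B) or (not B iff B) = 2/3 or 0 = 2/3
A and B = 1/3 and 0 = 0
B iff B = 0 iff 0 = 1
A iff B = 1/3 iff 0 = 2/3
(B iff B) or (A iff B) = 1 or 2/3 = 1
(A and B) iff ((B iff B) or (A iff B)) = 0 iff 1 = 0
((A implies B) or (not B iff B)) or ((A and B) iff ((B iff B) or (A iff B))) = 2/3 or 0 = 2/3
((A implies (A and B)) or ((A iff B) implies A)) or (((A implies B) or (not B iff B)) or ((A and B) iff ((B iff B) or (A iff B)))) = 2/3 or 2/3 = 2/3
No assignment yields a value below 2/3, so this is the minimum.

2/3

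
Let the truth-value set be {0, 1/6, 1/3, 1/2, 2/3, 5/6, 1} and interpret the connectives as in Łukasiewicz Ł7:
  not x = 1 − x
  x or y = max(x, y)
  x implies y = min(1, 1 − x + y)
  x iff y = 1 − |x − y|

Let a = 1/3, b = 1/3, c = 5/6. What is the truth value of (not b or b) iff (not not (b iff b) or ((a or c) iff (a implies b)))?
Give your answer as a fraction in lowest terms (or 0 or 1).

2/3

not b = not 1/3 = 2/3
not b or b = 2/3 or 1/3 = 2/3
b iff b = 1/3 iff 1/3 = 1
not (b iff b) = not 1 = 0
not not (b iff b) = not 0 = 1
a or c = 1/3 or 5/6 = 5/6
a implies b = 1/3 implies 1/3 = 1
(a or c) iff (a implies b) = 5/6 iff 1 = 5/6
not not (b iff b) or ((a or c) iff (a implies b)) = 1 or 5/6 = 1
(not b or b) iff (not not (b iff b) or ((a or c) iff (a implies b))) = 2/3 iff 1 = 2/3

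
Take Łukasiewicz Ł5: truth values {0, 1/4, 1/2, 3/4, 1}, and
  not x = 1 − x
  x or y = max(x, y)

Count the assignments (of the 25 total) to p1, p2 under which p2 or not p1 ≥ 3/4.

value 1: 9 assignments (counts)
value 3/4: 7 assignments (counts)
value 1/2: 5 assignments
value 1/4: 3 assignments
value 0: 1 assignment
So 16 of the 25 assignments meet the threshold.

16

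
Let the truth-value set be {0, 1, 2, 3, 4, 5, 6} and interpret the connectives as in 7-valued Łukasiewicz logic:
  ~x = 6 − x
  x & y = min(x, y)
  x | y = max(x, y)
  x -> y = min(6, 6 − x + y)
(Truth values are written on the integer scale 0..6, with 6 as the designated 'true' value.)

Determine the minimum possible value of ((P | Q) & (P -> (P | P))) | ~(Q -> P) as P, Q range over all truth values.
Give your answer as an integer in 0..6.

Take P = 0, Q = 0:
P | Q = 0 | 0 = 0
P | P = 0 | 0 = 0
P -> (P | P) = 0 -> 0 = 6
(P | Q) & (P -> (P | P)) = 0 & 6 = 0
Q -> P = 0 -> 0 = 6
~(Q -> P) = ~6 = 0
((P | Q) & (P -> (P | P))) | ~(Q -> P) = 0 | 0 = 0
No assignment yields a value below 0, so this is the minimum.

0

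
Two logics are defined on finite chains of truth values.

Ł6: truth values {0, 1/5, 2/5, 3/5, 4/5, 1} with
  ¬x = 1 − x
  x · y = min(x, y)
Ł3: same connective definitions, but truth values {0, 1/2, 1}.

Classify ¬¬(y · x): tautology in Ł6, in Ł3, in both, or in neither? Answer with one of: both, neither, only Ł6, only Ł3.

neither

In Ł6: at x = 0, y = 0 the value is 0 — not a tautology.
In Ł3: at x = 0, y = 0 the value is 0 — not a tautology.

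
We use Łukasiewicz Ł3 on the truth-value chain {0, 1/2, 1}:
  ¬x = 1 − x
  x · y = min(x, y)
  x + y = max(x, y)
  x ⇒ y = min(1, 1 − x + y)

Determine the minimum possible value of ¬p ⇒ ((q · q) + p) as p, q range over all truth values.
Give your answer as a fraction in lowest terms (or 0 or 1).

Take p = 0, q = 0:
¬p = ¬0 = 1
q · q = 0 · 0 = 0
(q · q) + p = 0 + 0 = 0
¬p ⇒ ((q · q) + p) = 1 ⇒ 0 = 0
No assignment yields a value below 0, so this is the minimum.

0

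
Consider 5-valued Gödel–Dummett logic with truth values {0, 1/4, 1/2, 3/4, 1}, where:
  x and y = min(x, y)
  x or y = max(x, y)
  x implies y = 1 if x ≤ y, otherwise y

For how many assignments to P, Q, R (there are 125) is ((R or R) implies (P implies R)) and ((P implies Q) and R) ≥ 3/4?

value 1: 15 assignments (counts)
value 3/4: 17 assignments (counts)
value 1/2: 22 assignments
value 1/4: 30 assignments
value 0: 41 assignments
So 32 of the 125 assignments meet the threshold.

32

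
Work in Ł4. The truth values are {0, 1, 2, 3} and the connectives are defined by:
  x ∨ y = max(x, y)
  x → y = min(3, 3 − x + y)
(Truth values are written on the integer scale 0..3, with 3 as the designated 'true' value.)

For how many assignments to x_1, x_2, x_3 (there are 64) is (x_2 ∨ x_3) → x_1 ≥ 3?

30

value 3: 30 assignments (counts)
value 2: 15 assignments
value 1: 12 assignments
value 0: 7 assignments
So 30 of the 64 assignments meet the threshold.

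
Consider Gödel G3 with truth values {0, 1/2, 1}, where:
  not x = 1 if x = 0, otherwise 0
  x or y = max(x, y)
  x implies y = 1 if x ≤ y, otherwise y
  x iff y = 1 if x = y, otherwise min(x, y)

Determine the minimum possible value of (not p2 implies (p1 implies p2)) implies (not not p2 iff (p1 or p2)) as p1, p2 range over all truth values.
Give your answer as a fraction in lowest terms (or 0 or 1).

Take p1 = 0, p2 = 1/2:
not p2 = not 1/2 = 0
p1 implies p2 = 0 implies 1/2 = 1
not p2 implies (p1 implies p2) = 0 implies 1 = 1
not p2 = not 1/2 = 0
not not p2 = not 0 = 1
p1 or p2 = 0 or 1/2 = 1/2
not not p2 iff (p1 or p2) = 1 iff 1/2 = 1/2
(not p2 implies (p1 implies p2)) implies (not not p2 iff (p1 or p2)) = 1 implies 1/2 = 1/2
No assignment yields a value below 1/2, so this is the minimum.

1/2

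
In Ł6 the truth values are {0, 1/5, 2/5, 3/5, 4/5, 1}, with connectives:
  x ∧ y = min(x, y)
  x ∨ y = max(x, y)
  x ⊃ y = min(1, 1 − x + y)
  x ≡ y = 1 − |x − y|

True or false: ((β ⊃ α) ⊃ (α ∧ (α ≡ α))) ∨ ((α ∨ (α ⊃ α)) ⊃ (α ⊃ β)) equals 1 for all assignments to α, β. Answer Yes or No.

No

Counterexample: take α = 1/5, β = 0.
β ⊃ α = 0 ⊃ 1/5 = 1
α ≡ α = 1/5 ≡ 1/5 = 1
α ∧ (α ≡ α) = 1/5 ∧ 1 = 1/5
(β ⊃ α) ⊃ (α ∧ (α ≡ α)) = 1 ⊃ 1/5 = 1/5
α ⊃ α = 1/5 ⊃ 1/5 = 1
α ∨ (α ⊃ α) = 1/5 ∨ 1 = 1
α ⊃ β = 1/5 ⊃ 0 = 4/5
(α ∨ (α ⊃ α)) ⊃ (α ⊃ β) = 1 ⊃ 4/5 = 4/5
((β ⊃ α) ⊃ (α ∧ (α ≡ α))) ∨ ((α ∨ (α ⊃ α)) ⊃ (α ⊃ β)) = 1/5 ∨ 4/5 = 4/5
This gives 4/5 ≠ 1.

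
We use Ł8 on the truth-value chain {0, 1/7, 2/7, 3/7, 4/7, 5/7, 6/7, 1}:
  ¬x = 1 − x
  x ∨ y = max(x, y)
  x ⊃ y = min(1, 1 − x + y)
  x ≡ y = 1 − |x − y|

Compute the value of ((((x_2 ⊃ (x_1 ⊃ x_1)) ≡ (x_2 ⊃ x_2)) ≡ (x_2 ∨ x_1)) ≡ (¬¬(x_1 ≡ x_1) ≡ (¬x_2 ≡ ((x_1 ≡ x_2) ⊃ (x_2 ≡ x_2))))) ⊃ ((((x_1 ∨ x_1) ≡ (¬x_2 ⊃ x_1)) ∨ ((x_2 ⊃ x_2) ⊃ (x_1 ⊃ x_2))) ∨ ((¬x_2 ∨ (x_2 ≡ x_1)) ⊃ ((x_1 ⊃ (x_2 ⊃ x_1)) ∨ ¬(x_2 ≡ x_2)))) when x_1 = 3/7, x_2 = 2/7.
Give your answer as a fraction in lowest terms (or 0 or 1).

x_1 ⊃ x_1 = 3/7 ⊃ 3/7 = 1
x_2 ⊃ (x_1 ⊃ x_1) = 2/7 ⊃ 1 = 1
x_2 ⊃ x_2 = 2/7 ⊃ 2/7 = 1
(x_2 ⊃ (x_1 ⊃ x_1)) ≡ (x_2 ⊃ x_2) = 1 ≡ 1 = 1
x_2 ∨ x_1 = 2/7 ∨ 3/7 = 3/7
((x_2 ⊃ (x_1 ⊃ x_1)) ≡ (x_2 ⊃ x_2)) ≡ (x_2 ∨ x_1) = 1 ≡ 3/7 = 3/7
x_1 ≡ x_1 = 3/7 ≡ 3/7 = 1
¬(x_1 ≡ x_1) = ¬1 = 0
¬¬(x_1 ≡ x_1) = ¬0 = 1
¬x_2 = ¬2/7 = 5/7
x_1 ≡ x_2 = 3/7 ≡ 2/7 = 6/7
x_2 ≡ x_2 = 2/7 ≡ 2/7 = 1
(x_1 ≡ x_2) ⊃ (x_2 ≡ x_2) = 6/7 ⊃ 1 = 1
¬x_2 ≡ ((x_1 ≡ x_2) ⊃ (x_2 ≡ x_2)) = 5/7 ≡ 1 = 5/7
¬¬(x_1 ≡ x_1) ≡ (¬x_2 ≡ ((x_1 ≡ x_2) ⊃ (x_2 ≡ x_2))) = 1 ≡ 5/7 = 5/7
(((x_2 ⊃ (x_1 ⊃ x_1)) ≡ (x_2 ⊃ x_2)) ≡ (x_2 ∨ x_1)) ≡ (¬¬(x_1 ≡ x_1) ≡ (¬x_2 ≡ ((x_1 ≡ x_2) ⊃ (x_2 ≡ x_2)))) = 3/7 ≡ 5/7 = 5/7
x_1 ∨ x_1 = 3/7 ∨ 3/7 = 3/7
¬x_2 = ¬2/7 = 5/7
¬x_2 ⊃ x_1 = 5/7 ⊃ 3/7 = 5/7
(x_1 ∨ x_1) ≡ (¬x_2 ⊃ x_1) = 3/7 ≡ 5/7 = 5/7
x_2 ⊃ x_2 = 2/7 ⊃ 2/7 = 1
x_1 ⊃ x_2 = 3/7 ⊃ 2/7 = 6/7
(x_2 ⊃ x_2) ⊃ (x_1 ⊃ x_2) = 1 ⊃ 6/7 = 6/7
((x_1 ∨ x_1) ≡ (¬x_2 ⊃ x_1)) ∨ ((x_2 ⊃ x_2) ⊃ (x_1 ⊃ x_2)) = 5/7 ∨ 6/7 = 6/7
¬x_2 = ¬2/7 = 5/7
x_2 ≡ x_1 = 2/7 ≡ 3/7 = 6/7
¬x_2 ∨ (x_2 ≡ x_1) = 5/7 ∨ 6/7 = 6/7
x_2 ⊃ x_1 = 2/7 ⊃ 3/7 = 1
x_1 ⊃ (x_2 ⊃ x_1) = 3/7 ⊃ 1 = 1
x_2 ≡ x_2 = 2/7 ≡ 2/7 = 1
¬(x_2 ≡ x_2) = ¬1 = 0
(x_1 ⊃ (x_2 ⊃ x_1)) ∨ ¬(x_2 ≡ x_2) = 1 ∨ 0 = 1
(¬x_2 ∨ (x_2 ≡ x_1)) ⊃ ((x_1 ⊃ (x_2 ⊃ x_1)) ∨ ¬(x_2 ≡ x_2)) = 6/7 ⊃ 1 = 1
(((x_1 ∨ x_1) ≡ (¬x_2 ⊃ x_1)) ∨ ((x_2 ⊃ x_2) ⊃ (x_1 ⊃ x_2))) ∨ ((¬x_2 ∨ (x_2 ≡ x_1)) ⊃ ((x_1 ⊃ (x_2 ⊃ x_1)) ∨ ¬(x_2 ≡ x_2))) = 6/7 ∨ 1 = 1
((((x_2 ⊃ (x_1 ⊃ x_1)) ≡ (x_2 ⊃ x_2)) ≡ (x_2 ∨ x_1)) ≡ (¬¬(x_1 ≡ x_1) ≡ (¬x_2 ≡ ((x_1 ≡ x_2) ⊃ (x_2 ≡ x_2))))) ⊃ ((((x_1 ∨ x_1) ≡ (¬x_2 ⊃ x_1)) ∨ ((x_2 ⊃ x_2) ⊃ (x_1 ⊃ x_2))) ∨ ((¬x_2 ∨ (x_2 ≡ x_1)) ⊃ ((x_1 ⊃ (x_2 ⊃ x_1)) ∨ ¬(x_2 ≡ x_2)))) = 5/7 ⊃ 1 = 1

1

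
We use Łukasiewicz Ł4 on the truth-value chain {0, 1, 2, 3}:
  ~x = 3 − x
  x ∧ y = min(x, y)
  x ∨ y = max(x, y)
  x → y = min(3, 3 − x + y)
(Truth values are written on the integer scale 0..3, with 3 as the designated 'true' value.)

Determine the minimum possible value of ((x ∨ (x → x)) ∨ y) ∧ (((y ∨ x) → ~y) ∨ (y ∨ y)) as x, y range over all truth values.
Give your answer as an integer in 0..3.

2

Take x = 0, y = 2:
x → x = 0 → 0 = 3
x ∨ (x → x) = 0 ∨ 3 = 3
(x ∨ (x → x)) ∨ y = 3 ∨ 2 = 3
y ∨ x = 2 ∨ 0 = 2
~y = ~2 = 1
(y ∨ x) → ~y = 2 → 1 = 2
y ∨ y = 2 ∨ 2 = 2
((y ∨ x) → ~y) ∨ (y ∨ y) = 2 ∨ 2 = 2
((x ∨ (x → x)) ∨ y) ∧ (((y ∨ x) → ~y) ∨ (y ∨ y)) = 3 ∧ 2 = 2
No assignment yields a value below 2, so this is the minimum.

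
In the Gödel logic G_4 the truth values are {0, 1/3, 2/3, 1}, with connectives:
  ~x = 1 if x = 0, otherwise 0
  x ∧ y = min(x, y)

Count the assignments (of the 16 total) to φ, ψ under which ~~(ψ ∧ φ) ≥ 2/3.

9

φ = 0, ψ = 0 ↦ 0  <
φ = 0, ψ = 1/3 ↦ 0  <
φ = 0, ψ = 2/3 ↦ 0  <
φ = 0, ψ = 1 ↦ 0  <
φ = 1/3, ψ = 0 ↦ 0  <
φ = 1/3, ψ = 1/3 ↦ 1  ≥
φ = 1/3, ψ = 2/3 ↦ 1  ≥
φ = 1/3, ψ = 1 ↦ 1  ≥
φ = 2/3, ψ = 0 ↦ 0  <
φ = 2/3, ψ = 1/3 ↦ 1  ≥
φ = 2/3, ψ = 2/3 ↦ 1  ≥
φ = 2/3, ψ = 1 ↦ 1  ≥
φ = 1, ψ = 0 ↦ 0  <
φ = 1, ψ = 1/3 ↦ 1  ≥
φ = 1, ψ = 2/3 ↦ 1  ≥
φ = 1, ψ = 1 ↦ 1  ≥
So 9 of the 16 assignments meet the threshold.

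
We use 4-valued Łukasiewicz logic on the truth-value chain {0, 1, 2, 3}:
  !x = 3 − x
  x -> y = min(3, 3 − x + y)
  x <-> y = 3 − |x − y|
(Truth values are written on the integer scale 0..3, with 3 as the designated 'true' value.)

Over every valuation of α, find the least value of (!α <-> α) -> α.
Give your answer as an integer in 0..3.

Take α = 1:
!α = !1 = 2
!α <-> α = 2 <-> 1 = 2
(!α <-> α) -> α = 2 -> 1 = 2
No assignment yields a value below 2, so this is the minimum.

2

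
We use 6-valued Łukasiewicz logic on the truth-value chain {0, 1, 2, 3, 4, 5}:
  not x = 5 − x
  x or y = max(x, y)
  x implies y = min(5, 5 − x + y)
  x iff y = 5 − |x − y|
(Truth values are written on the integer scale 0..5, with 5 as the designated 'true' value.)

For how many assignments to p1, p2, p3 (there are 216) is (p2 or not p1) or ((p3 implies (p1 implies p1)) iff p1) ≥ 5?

value 5: 96 assignments (counts)
value 4: 72 assignments
value 3: 48 assignments
So 96 of the 216 assignments meet the threshold.

96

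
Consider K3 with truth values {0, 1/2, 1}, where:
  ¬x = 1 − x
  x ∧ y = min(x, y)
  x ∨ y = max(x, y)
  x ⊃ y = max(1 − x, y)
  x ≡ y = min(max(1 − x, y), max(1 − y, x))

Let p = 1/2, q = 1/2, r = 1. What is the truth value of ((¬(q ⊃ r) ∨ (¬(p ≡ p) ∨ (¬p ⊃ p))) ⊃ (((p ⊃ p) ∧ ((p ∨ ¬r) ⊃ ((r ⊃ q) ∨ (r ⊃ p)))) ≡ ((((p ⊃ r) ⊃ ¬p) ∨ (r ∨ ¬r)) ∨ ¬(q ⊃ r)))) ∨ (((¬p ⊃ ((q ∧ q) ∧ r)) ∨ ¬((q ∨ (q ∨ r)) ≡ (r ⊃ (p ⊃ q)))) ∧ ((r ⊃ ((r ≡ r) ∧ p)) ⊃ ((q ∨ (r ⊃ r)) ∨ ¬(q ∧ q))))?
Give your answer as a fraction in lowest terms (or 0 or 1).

q ⊃ r = 1/2 ⊃ 1 = 1
¬(q ⊃ r) = ¬1 = 0
p ≡ p = 1/2 ≡ 1/2 = 1/2
¬(p ≡ p) = ¬1/2 = 1/2
¬p = ¬1/2 = 1/2
¬p ⊃ p = 1/2 ⊃ 1/2 = 1/2
¬(p ≡ p) ∨ (¬p ⊃ p) = 1/2 ∨ 1/2 = 1/2
¬(q ⊃ r) ∨ (¬(p ≡ p) ∨ (¬p ⊃ p)) = 0 ∨ 1/2 = 1/2
p ⊃ p = 1/2 ⊃ 1/2 = 1/2
¬r = ¬1 = 0
p ∨ ¬r = 1/2 ∨ 0 = 1/2
r ⊃ q = 1 ⊃ 1/2 = 1/2
r ⊃ p = 1 ⊃ 1/2 = 1/2
(r ⊃ q) ∨ (r ⊃ p) = 1/2 ∨ 1/2 = 1/2
(p ∨ ¬r) ⊃ ((r ⊃ q) ∨ (r ⊃ p)) = 1/2 ⊃ 1/2 = 1/2
(p ⊃ p) ∧ ((p ∨ ¬r) ⊃ ((r ⊃ q) ∨ (r ⊃ p))) = 1/2 ∧ 1/2 = 1/2
p ⊃ r = 1/2 ⊃ 1 = 1
¬p = ¬1/2 = 1/2
(p ⊃ r) ⊃ ¬p = 1 ⊃ 1/2 = 1/2
¬r = ¬1 = 0
r ∨ ¬r = 1 ∨ 0 = 1
((p ⊃ r) ⊃ ¬p) ∨ (r ∨ ¬r) = 1/2 ∨ 1 = 1
q ⊃ r = 1/2 ⊃ 1 = 1
¬(q ⊃ r) = ¬1 = 0
(((p ⊃ r) ⊃ ¬p) ∨ (r ∨ ¬r)) ∨ ¬(q ⊃ r) = 1 ∨ 0 = 1
((p ⊃ p) ∧ ((p ∨ ¬r) ⊃ ((r ⊃ q) ∨ (r ⊃ p)))) ≡ ((((p ⊃ r) ⊃ ¬p) ∨ (r ∨ ¬r)) ∨ ¬(q ⊃ r)) = 1/2 ≡ 1 = 1/2
(¬(q ⊃ r) ∨ (¬(p ≡ p) ∨ (¬p ⊃ p))) ⊃ (((p ⊃ p) ∧ ((p ∨ ¬r) ⊃ ((r ⊃ q) ∨ (r ⊃ p)))) ≡ ((((p ⊃ r) ⊃ ¬p) ∨ (r ∨ ¬r)) ∨ ¬(q ⊃ r))) = 1/2 ⊃ 1/2 = 1/2
¬p = ¬1/2 = 1/2
q ∧ q = 1/2 ∧ 1/2 = 1/2
(q ∧ q) ∧ r = 1/2 ∧ 1 = 1/2
¬p ⊃ ((q ∧ q) ∧ r) = 1/2 ⊃ 1/2 = 1/2
q ∨ r = 1/2 ∨ 1 = 1
q ∨ (q ∨ r) = 1/2 ∨ 1 = 1
p ⊃ q = 1/2 ⊃ 1/2 = 1/2
r ⊃ (p ⊃ q) = 1 ⊃ 1/2 = 1/2
(q ∨ (q ∨ r)) ≡ (r ⊃ (p ⊃ q)) = 1 ≡ 1/2 = 1/2
¬((q ∨ (q ∨ r)) ≡ (r ⊃ (p ⊃ q))) = ¬1/2 = 1/2
(¬p ⊃ ((q ∧ q) ∧ r)) ∨ ¬((q ∨ (q ∨ r)) ≡ (r ⊃ (p ⊃ q))) = 1/2 ∨ 1/2 = 1/2
r ≡ r = 1 ≡ 1 = 1
(r ≡ r) ∧ p = 1 ∧ 1/2 = 1/2
r ⊃ ((r ≡ r) ∧ p) = 1 ⊃ 1/2 = 1/2
r ⊃ r = 1 ⊃ 1 = 1
q ∨ (r ⊃ r) = 1/2 ∨ 1 = 1
q ∧ q = 1/2 ∧ 1/2 = 1/2
¬(q ∧ q) = ¬1/2 = 1/2
(q ∨ (r ⊃ r)) ∨ ¬(q ∧ q) = 1 ∨ 1/2 = 1
(r ⊃ ((r ≡ r) ∧ p)) ⊃ ((q ∨ (r ⊃ r)) ∨ ¬(q ∧ q)) = 1/2 ⊃ 1 = 1
((¬p ⊃ ((q ∧ q) ∧ r)) ∨ ¬((q ∨ (q ∨ r)) ≡ (r ⊃ (p ⊃ q)))) ∧ ((r ⊃ ((r ≡ r) ∧ p)) ⊃ ((q ∨ (r ⊃ r)) ∨ ¬(q ∧ q))) = 1/2 ∧ 1 = 1/2
((¬(q ⊃ r) ∨ (¬(p ≡ p) ∨ (¬p ⊃ p))) ⊃ (((p ⊃ p) ∧ ((p ∨ ¬r) ⊃ ((r ⊃ q) ∨ (r ⊃ p)))) ≡ ((((p ⊃ r) ⊃ ¬p) ∨ (r ∨ ¬r)) ∨ ¬(q ⊃ r)))) ∨ (((¬p ⊃ ((q ∧ q) ∧ r)) ∨ ¬((q ∨ (q ∨ r)) ≡ (r ⊃ (p ⊃ q)))) ∧ ((r ⊃ ((r ≡ r) ∧ p)) ⊃ ((q ∨ (r ⊃ r)) ∨ ¬(q ∧ q)))) = 1/2 ∨ 1/2 = 1/2

1/2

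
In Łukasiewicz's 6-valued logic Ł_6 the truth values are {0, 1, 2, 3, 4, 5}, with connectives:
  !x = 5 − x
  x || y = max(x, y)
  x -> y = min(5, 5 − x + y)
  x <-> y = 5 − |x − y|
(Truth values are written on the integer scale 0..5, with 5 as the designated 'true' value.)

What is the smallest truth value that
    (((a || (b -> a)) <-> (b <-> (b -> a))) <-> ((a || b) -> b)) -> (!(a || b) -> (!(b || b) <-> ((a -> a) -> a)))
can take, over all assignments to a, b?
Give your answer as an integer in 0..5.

Take a = 0, b = 1:
b -> a = 1 -> 0 = 4
a || (b -> a) = 0 || 4 = 4
b -> a = 1 -> 0 = 4
b <-> (b -> a) = 1 <-> 4 = 2
(a || (b -> a)) <-> (b <-> (b -> a)) = 4 <-> 2 = 3
a || b = 0 || 1 = 1
(a || b) -> b = 1 -> 1 = 5
((a || (b -> a)) <-> (b <-> (b -> a))) <-> ((a || b) -> b) = 3 <-> 5 = 3
a || b = 0 || 1 = 1
!(a || b) = !1 = 4
b || b = 1 || 1 = 1
!(b || b) = !1 = 4
a -> a = 0 -> 0 = 5
(a -> a) -> a = 5 -> 0 = 0
!(b || b) <-> ((a -> a) -> a) = 4 <-> 0 = 1
!(a || b) -> (!(b || b) <-> ((a -> a) -> a)) = 4 -> 1 = 2
(((a || (b -> a)) <-> (b <-> (b -> a))) <-> ((a || b) -> b)) -> (!(a || b) -> (!(b || b) <-> ((a -> a) -> a))) = 3 -> 2 = 4
No assignment yields a value below 4, so this is the minimum.

4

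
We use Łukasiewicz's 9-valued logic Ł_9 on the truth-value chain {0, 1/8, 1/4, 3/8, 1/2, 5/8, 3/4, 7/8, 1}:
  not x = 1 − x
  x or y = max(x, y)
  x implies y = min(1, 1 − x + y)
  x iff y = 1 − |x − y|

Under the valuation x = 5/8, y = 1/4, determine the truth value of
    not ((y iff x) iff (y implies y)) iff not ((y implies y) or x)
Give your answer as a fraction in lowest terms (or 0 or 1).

y iff x = 1/4 iff 5/8 = 5/8
y implies y = 1/4 implies 1/4 = 1
(y iff x) iff (y implies y) = 5/8 iff 1 = 5/8
not ((y iff x) iff (y implies y)) = not 5/8 = 3/8
y implies y = 1/4 implies 1/4 = 1
(y implies y) or x = 1 or 5/8 = 1
not ((y implies y) or x) = not 1 = 0
not ((y iff x) iff (y implies y)) iff not ((y implies y) or x) = 3/8 iff 0 = 5/8

5/8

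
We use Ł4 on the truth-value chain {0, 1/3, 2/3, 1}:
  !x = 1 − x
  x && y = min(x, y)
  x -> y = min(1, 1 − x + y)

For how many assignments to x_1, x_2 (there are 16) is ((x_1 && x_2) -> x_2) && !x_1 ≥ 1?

x_1 = 0, x_2 = 0 ↦ 1  ≥
x_1 = 0, x_2 = 1/3 ↦ 1  ≥
x_1 = 0, x_2 = 2/3 ↦ 1  ≥
x_1 = 0, x_2 = 1 ↦ 1  ≥
x_1 = 1/3, x_2 = 0 ↦ 2/3  <
x_1 = 1/3, x_2 = 1/3 ↦ 2/3  <
x_1 = 1/3, x_2 = 2/3 ↦ 2/3  <
x_1 = 1/3, x_2 = 1 ↦ 2/3  <
x_1 = 2/3, x_2 = 0 ↦ 1/3  <
x_1 = 2/3, x_2 = 1/3 ↦ 1/3  <
x_1 = 2/3, x_2 = 2/3 ↦ 1/3  <
x_1 = 2/3, x_2 = 1 ↦ 1/3  <
x_1 = 1, x_2 = 0 ↦ 0  <
x_1 = 1, x_2 = 1/3 ↦ 0  <
x_1 = 1, x_2 = 2/3 ↦ 0  <
x_1 = 1, x_2 = 1 ↦ 0  <
So 4 of the 16 assignments meet the threshold.

4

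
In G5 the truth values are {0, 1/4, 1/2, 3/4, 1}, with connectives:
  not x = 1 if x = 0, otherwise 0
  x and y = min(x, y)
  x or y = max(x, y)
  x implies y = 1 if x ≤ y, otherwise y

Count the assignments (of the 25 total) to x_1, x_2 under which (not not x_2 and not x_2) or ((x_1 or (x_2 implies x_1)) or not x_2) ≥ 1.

15

value 1: 15 assignments (counts)
value 3/4: 1 assignment
value 1/2: 2 assignments
value 1/4: 3 assignments
value 0: 4 assignments
So 15 of the 25 assignments meet the threshold.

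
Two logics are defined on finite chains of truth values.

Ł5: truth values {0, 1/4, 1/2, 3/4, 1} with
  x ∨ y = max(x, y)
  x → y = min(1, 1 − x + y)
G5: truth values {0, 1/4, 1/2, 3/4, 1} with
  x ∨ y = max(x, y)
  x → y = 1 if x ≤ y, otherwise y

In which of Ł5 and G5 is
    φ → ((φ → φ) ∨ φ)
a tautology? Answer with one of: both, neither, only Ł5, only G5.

In Ł5: every assignment gives 1 — tautology.
In G5: every assignment gives 1 — tautology.

both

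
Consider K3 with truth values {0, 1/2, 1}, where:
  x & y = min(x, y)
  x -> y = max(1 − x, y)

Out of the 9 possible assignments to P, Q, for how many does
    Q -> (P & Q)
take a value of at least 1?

P = 0, Q = 0 ↦ 1  ≥
P = 0, Q = 1/2 ↦ 1/2  <
P = 0, Q = 1 ↦ 0  <
P = 1/2, Q = 0 ↦ 1  ≥
P = 1/2, Q = 1/2 ↦ 1/2  <
P = 1/2, Q = 1 ↦ 1/2  <
P = 1, Q = 0 ↦ 1  ≥
P = 1, Q = 1/2 ↦ 1/2  <
P = 1, Q = 1 ↦ 1  ≥
So 4 of the 9 assignments meet the threshold.

4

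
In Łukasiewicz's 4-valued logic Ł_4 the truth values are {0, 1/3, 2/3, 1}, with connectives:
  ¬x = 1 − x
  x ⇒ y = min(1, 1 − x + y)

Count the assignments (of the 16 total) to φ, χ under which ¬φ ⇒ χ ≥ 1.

10

φ = 0, χ = 0 ↦ 0  <
φ = 0, χ = 1/3 ↦ 1/3  <
φ = 0, χ = 2/3 ↦ 2/3  <
φ = 0, χ = 1 ↦ 1  ≥
φ = 1/3, χ = 0 ↦ 1/3  <
φ = 1/3, χ = 1/3 ↦ 2/3  <
φ = 1/3, χ = 2/3 ↦ 1  ≥
φ = 1/3, χ = 1 ↦ 1  ≥
φ = 2/3, χ = 0 ↦ 2/3  <
φ = 2/3, χ = 1/3 ↦ 1  ≥
φ = 2/3, χ = 2/3 ↦ 1  ≥
φ = 2/3, χ = 1 ↦ 1  ≥
φ = 1, χ = 0 ↦ 1  ≥
φ = 1, χ = 1/3 ↦ 1  ≥
φ = 1, χ = 2/3 ↦ 1  ≥
φ = 1, χ = 1 ↦ 1  ≥
So 10 of the 16 assignments meet the threshold.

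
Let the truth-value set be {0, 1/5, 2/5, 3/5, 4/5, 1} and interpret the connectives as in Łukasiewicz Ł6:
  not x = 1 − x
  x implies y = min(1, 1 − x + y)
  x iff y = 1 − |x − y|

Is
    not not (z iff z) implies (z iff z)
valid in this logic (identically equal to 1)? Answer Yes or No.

Yes

z = 0 ↦ 1
z = 1/5 ↦ 1
z = 2/5 ↦ 1
z = 3/5 ↦ 1
z = 4/5 ↦ 1
z = 1 ↦ 1
Every assignment gives a value ≥ 1.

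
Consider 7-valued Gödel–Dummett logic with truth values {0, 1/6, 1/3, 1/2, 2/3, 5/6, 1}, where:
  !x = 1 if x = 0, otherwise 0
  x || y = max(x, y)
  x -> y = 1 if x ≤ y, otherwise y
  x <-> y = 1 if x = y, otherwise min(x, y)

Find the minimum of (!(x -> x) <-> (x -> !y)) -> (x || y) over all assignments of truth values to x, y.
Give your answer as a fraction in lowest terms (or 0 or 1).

1/6

Take x = 1/6, y = 1/6:
x -> x = 1/6 -> 1/6 = 1
!(x -> x) = !1 = 0
!y = !1/6 = 0
x -> !y = 1/6 -> 0 = 0
!(x -> x) <-> (x -> !y) = 0 <-> 0 = 1
x || y = 1/6 || 1/6 = 1/6
(!(x -> x) <-> (x -> !y)) -> (x || y) = 1 -> 1/6 = 1/6
No assignment yields a value below 1/6, so this is the minimum.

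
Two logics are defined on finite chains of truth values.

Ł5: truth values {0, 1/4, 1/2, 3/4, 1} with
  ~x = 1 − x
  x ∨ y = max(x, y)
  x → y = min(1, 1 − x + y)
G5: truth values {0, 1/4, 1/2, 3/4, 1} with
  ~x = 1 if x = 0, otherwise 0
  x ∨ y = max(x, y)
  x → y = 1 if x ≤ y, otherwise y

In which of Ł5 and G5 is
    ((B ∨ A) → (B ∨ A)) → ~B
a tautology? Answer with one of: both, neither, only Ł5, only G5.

neither

In Ł5: at A = 0, B = 1/4 the value is 3/4 — not a tautology.
In G5: at A = 0, B = 1/4 the value is 0 — not a tautology.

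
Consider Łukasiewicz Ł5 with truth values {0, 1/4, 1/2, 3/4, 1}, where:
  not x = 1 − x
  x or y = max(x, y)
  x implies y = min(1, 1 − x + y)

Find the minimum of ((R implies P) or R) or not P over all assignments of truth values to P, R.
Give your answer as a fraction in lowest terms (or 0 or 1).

Take P = 1/4, R = 1/2:
R implies P = 1/2 implies 1/4 = 3/4
(R implies P) or R = 3/4 or 1/2 = 3/4
not P = not 1/4 = 3/4
((R implies P) or R) or not P = 3/4 or 3/4 = 3/4
No assignment yields a value below 3/4, so this is the minimum.

3/4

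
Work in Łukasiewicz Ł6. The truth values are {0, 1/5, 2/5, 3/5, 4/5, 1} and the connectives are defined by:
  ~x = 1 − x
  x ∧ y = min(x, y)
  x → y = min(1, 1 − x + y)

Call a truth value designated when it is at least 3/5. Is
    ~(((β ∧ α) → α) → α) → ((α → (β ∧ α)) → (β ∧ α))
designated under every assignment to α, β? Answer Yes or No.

No

Counterexample: take α = 0, β = 0.
β ∧ α = 0 ∧ 0 = 0
(β ∧ α) → α = 0 → 0 = 1
((β ∧ α) → α) → α = 1 → 0 = 0
~(((β ∧ α) → α) → α) = ~0 = 1
α → (β ∧ α) = 0 → 0 = 1
(α → (β ∧ α)) → (β ∧ α) = 1 → 0 = 0
~(((β ∧ α) → α) → α) → ((α → (β ∧ α)) → (β ∧ α)) = 1 → 0 = 0
This gives 0, which is below 3/5.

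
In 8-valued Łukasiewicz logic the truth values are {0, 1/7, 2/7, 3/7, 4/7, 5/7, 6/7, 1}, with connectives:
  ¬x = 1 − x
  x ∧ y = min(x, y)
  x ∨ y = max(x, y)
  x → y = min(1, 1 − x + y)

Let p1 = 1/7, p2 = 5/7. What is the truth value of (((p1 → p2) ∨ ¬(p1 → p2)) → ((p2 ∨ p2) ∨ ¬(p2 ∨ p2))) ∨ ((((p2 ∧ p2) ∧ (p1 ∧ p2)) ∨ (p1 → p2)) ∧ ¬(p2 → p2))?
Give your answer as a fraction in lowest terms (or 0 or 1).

p1 → p2 = 1/7 → 5/7 = 1
p1 → p2 = 1/7 → 5/7 = 1
¬(p1 → p2) = ¬1 = 0
(p1 → p2) ∨ ¬(p1 → p2) = 1 ∨ 0 = 1
p2 ∨ p2 = 5/7 ∨ 5/7 = 5/7
p2 ∨ p2 = 5/7 ∨ 5/7 = 5/7
¬(p2 ∨ p2) = ¬5/7 = 2/7
(p2 ∨ p2) ∨ ¬(p2 ∨ p2) = 5/7 ∨ 2/7 = 5/7
((p1 → p2) ∨ ¬(p1 → p2)) → ((p2 ∨ p2) ∨ ¬(p2 ∨ p2)) = 1 → 5/7 = 5/7
p2 ∧ p2 = 5/7 ∧ 5/7 = 5/7
p1 ∧ p2 = 1/7 ∧ 5/7 = 1/7
(p2 ∧ p2) ∧ (p1 ∧ p2) = 5/7 ∧ 1/7 = 1/7
p1 → p2 = 1/7 → 5/7 = 1
((p2 ∧ p2) ∧ (p1 ∧ p2)) ∨ (p1 → p2) = 1/7 ∨ 1 = 1
p2 → p2 = 5/7 → 5/7 = 1
¬(p2 → p2) = ¬1 = 0
(((p2 ∧ p2) ∧ (p1 ∧ p2)) ∨ (p1 → p2)) ∧ ¬(p2 → p2) = 1 ∧ 0 = 0
(((p1 → p2) ∨ ¬(p1 → p2)) → ((p2 ∨ p2) ∨ ¬(p2 ∨ p2))) ∨ ((((p2 ∧ p2) ∧ (p1 ∧ p2)) ∨ (p1 → p2)) ∧ ¬(p2 → p2)) = 5/7 ∨ 0 = 5/7

5/7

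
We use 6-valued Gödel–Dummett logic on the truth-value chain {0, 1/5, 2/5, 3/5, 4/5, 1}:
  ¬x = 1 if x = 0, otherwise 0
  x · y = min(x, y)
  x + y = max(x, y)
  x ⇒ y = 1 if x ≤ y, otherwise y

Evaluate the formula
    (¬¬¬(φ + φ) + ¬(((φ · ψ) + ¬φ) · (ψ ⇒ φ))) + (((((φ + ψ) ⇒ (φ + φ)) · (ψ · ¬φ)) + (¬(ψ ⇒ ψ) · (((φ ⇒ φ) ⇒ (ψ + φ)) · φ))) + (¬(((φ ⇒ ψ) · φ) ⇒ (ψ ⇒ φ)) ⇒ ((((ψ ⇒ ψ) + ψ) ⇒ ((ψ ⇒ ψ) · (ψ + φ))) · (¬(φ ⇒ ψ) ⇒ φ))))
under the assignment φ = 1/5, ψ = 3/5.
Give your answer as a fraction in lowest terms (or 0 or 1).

1

φ + φ = 1/5 + 1/5 = 1/5
¬(φ + φ) = ¬1/5 = 0
¬¬(φ + φ) = ¬0 = 1
¬¬¬(φ + φ) = ¬1 = 0
φ · ψ = 1/5 · 3/5 = 1/5
¬φ = ¬1/5 = 0
(φ · ψ) + ¬φ = 1/5 + 0 = 1/5
ψ ⇒ φ = 3/5 ⇒ 1/5 = 1/5
((φ · ψ) + ¬φ) · (ψ ⇒ φ) = 1/5 · 1/5 = 1/5
¬(((φ · ψ) + ¬φ) · (ψ ⇒ φ)) = ¬1/5 = 0
¬¬¬(φ + φ) + ¬(((φ · ψ) + ¬φ) · (ψ ⇒ φ)) = 0 + 0 = 0
φ + ψ = 1/5 + 3/5 = 3/5
φ + φ = 1/5 + 1/5 = 1/5
(φ + ψ) ⇒ (φ + φ) = 3/5 ⇒ 1/5 = 1/5
¬φ = ¬1/5 = 0
ψ · ¬φ = 3/5 · 0 = 0
((φ + ψ) ⇒ (φ + φ)) · (ψ · ¬φ) = 1/5 · 0 = 0
ψ ⇒ ψ = 3/5 ⇒ 3/5 = 1
¬(ψ ⇒ ψ) = ¬1 = 0
φ ⇒ φ = 1/5 ⇒ 1/5 = 1
ψ + φ = 3/5 + 1/5 = 3/5
(φ ⇒ φ) ⇒ (ψ + φ) = 1 ⇒ 3/5 = 3/5
((φ ⇒ φ) ⇒ (ψ + φ)) · φ = 3/5 · 1/5 = 1/5
¬(ψ ⇒ ψ) · (((φ ⇒ φ) ⇒ (ψ + φ)) · φ) = 0 · 1/5 = 0
(((φ + ψ) ⇒ (φ + φ)) · (ψ · ¬φ)) + (¬(ψ ⇒ ψ) · (((φ ⇒ φ) ⇒ (ψ + φ)) · φ)) = 0 + 0 = 0
φ ⇒ ψ = 1/5 ⇒ 3/5 = 1
(φ ⇒ ψ) · φ = 1 · 1/5 = 1/5
ψ ⇒ φ = 3/5 ⇒ 1/5 = 1/5
((φ ⇒ ψ) · φ) ⇒ (ψ ⇒ φ) = 1/5 ⇒ 1/5 = 1
¬(((φ ⇒ ψ) · φ) ⇒ (ψ ⇒ φ)) = ¬1 = 0
ψ ⇒ ψ = 3/5 ⇒ 3/5 = 1
(ψ ⇒ ψ) + ψ = 1 + 3/5 = 1
ψ ⇒ ψ = 3/5 ⇒ 3/5 = 1
ψ + φ = 3/5 + 1/5 = 3/5
(ψ ⇒ ψ) · (ψ + φ) = 1 · 3/5 = 3/5
((ψ ⇒ ψ) + ψ) ⇒ ((ψ ⇒ ψ) · (ψ + φ)) = 1 ⇒ 3/5 = 3/5
φ ⇒ ψ = 1/5 ⇒ 3/5 = 1
¬(φ ⇒ ψ) = ¬1 = 0
¬(φ ⇒ ψ) ⇒ φ = 0 ⇒ 1/5 = 1
(((ψ ⇒ ψ) + ψ) ⇒ ((ψ ⇒ ψ) · (ψ + φ))) · (¬(φ ⇒ ψ) ⇒ φ) = 3/5 · 1 = 3/5
¬(((φ ⇒ ψ) · φ) ⇒ (ψ ⇒ φ)) ⇒ ((((ψ ⇒ ψ) + ψ) ⇒ ((ψ ⇒ ψ) · (ψ + φ))) · (¬(φ ⇒ ψ) ⇒ φ)) = 0 ⇒ 3/5 = 1
((((φ + ψ) ⇒ (φ + φ)) · (ψ · ¬φ)) + (¬(ψ ⇒ ψ) · (((φ ⇒ φ) ⇒ (ψ + φ)) · φ))) + (¬(((φ ⇒ ψ) · φ) ⇒ (ψ ⇒ φ)) ⇒ ((((ψ ⇒ ψ) + ψ) ⇒ ((ψ ⇒ ψ) · (ψ + φ))) · (¬(φ ⇒ ψ) ⇒ φ))) = 0 + 1 = 1
(¬¬¬(φ + φ) + ¬(((φ · ψ) + ¬φ) · (ψ ⇒ φ))) + (((((φ + ψ) ⇒ (φ + φ)) · (ψ · ¬φ)) + (¬(ψ ⇒ ψ) · (((φ ⇒ φ) ⇒ (ψ + φ)) · φ))) + (¬(((φ ⇒ ψ) · φ) ⇒ (ψ ⇒ φ)) ⇒ ((((ψ ⇒ ψ) + ψ) ⇒ ((ψ ⇒ ψ) · (ψ + φ))) · (¬(φ ⇒ ψ) ⇒ φ)))) = 0 + 1 = 1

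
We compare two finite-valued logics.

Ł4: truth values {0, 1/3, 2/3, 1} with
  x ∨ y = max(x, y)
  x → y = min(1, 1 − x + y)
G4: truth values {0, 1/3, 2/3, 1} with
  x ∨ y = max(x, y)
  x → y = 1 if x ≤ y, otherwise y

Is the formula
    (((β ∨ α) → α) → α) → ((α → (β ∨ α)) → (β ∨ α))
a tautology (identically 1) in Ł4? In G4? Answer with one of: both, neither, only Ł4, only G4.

In Ł4: every assignment gives 1 — tautology.
In G4: at α = 0, β = 1/3 the value is 1/3 — not a tautology.

only Ł4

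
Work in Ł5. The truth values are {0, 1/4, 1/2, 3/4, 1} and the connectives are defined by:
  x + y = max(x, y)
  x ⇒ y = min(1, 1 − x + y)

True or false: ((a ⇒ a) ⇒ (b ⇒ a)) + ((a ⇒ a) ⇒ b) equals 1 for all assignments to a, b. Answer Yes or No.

Counterexample: take a = 0, b = 1/4.
a ⇒ a = 0 ⇒ 0 = 1
b ⇒ a = 1/4 ⇒ 0 = 3/4
(a ⇒ a) ⇒ (b ⇒ a) = 1 ⇒ 3/4 = 3/4
a ⇒ a = 0 ⇒ 0 = 1
(a ⇒ a) ⇒ b = 1 ⇒ 1/4 = 1/4
((a ⇒ a) ⇒ (b ⇒ a)) + ((a ⇒ a) ⇒ b) = 3/4 + 1/4 = 3/4
This gives 3/4 ≠ 1.

No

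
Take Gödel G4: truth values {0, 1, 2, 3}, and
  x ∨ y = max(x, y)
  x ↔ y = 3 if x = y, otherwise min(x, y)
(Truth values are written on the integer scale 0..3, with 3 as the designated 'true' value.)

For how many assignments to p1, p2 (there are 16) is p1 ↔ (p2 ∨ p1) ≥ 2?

p1 = 0, p2 = 0 ↦ 3  ≥
p1 = 0, p2 = 1 ↦ 0  <
p1 = 0, p2 = 2 ↦ 0  <
p1 = 0, p2 = 3 ↦ 0  <
p1 = 1, p2 = 0 ↦ 3  ≥
p1 = 1, p2 = 1 ↦ 3  ≥
p1 = 1, p2 = 2 ↦ 1  <
p1 = 1, p2 = 3 ↦ 1  <
p1 = 2, p2 = 0 ↦ 3  ≥
p1 = 2, p2 = 1 ↦ 3  ≥
p1 = 2, p2 = 2 ↦ 3  ≥
p1 = 2, p2 = 3 ↦ 2  ≥
p1 = 3, p2 = 0 ↦ 3  ≥
p1 = 3, p2 = 1 ↦ 3  ≥
p1 = 3, p2 = 2 ↦ 3  ≥
p1 = 3, p2 = 3 ↦ 3  ≥
So 11 of the 16 assignments meet the threshold.

11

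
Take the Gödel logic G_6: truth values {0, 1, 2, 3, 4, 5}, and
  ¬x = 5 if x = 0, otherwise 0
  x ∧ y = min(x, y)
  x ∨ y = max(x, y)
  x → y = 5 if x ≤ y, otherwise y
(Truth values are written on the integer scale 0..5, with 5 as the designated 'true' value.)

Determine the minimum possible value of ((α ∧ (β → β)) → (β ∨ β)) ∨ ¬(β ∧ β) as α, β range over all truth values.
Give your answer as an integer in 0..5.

Take α = 2, β = 1:
β → β = 1 → 1 = 5
α ∧ (β → β) = 2 ∧ 5 = 2
β ∨ β = 1 ∨ 1 = 1
(α ∧ (β → β)) → (β ∨ β) = 2 → 1 = 1
β ∧ β = 1 ∧ 1 = 1
¬(β ∧ β) = ¬1 = 0
((α ∧ (β → β)) → (β ∨ β)) ∨ ¬(β ∧ β) = 1 ∨ 0 = 1
No assignment yields a value below 1, so this is the minimum.

1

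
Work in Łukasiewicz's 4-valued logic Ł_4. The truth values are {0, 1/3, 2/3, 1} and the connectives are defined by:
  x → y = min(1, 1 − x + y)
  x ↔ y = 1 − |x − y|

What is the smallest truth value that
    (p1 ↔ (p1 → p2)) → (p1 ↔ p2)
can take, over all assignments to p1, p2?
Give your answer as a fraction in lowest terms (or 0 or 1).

2/3

Take p1 = 2/3, p2 = 0:
p1 → p2 = 2/3 → 0 = 1/3
p1 ↔ (p1 → p2) = 2/3 ↔ 1/3 = 2/3
p1 ↔ p2 = 2/3 ↔ 0 = 1/3
(p1 ↔ (p1 → p2)) → (p1 ↔ p2) = 2/3 → 1/3 = 2/3
No assignment yields a value below 2/3, so this is the minimum.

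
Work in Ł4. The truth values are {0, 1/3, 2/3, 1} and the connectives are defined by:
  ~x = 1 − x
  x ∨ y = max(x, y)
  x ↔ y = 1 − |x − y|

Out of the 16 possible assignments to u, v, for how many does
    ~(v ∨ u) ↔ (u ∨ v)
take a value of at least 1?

u = 0, v = 0 ↦ 0  <
u = 0, v = 1/3 ↦ 2/3  <
u = 0, v = 2/3 ↦ 2/3  <
u = 0, v = 1 ↦ 0  <
u = 1/3, v = 0 ↦ 2/3  <
u = 1/3, v = 1/3 ↦ 2/3  <
u = 1/3, v = 2/3 ↦ 2/3  <
u = 1/3, v = 1 ↦ 0  <
u = 2/3, v = 0 ↦ 2/3  <
u = 2/3, v = 1/3 ↦ 2/3  <
u = 2/3, v = 2/3 ↦ 2/3  <
u = 2/3, v = 1 ↦ 0  <
u = 1, v = 0 ↦ 0  <
u = 1, v = 1/3 ↦ 0  <
u = 1, v = 2/3 ↦ 0  <
u = 1, v = 1 ↦ 0  <
So 0 of the 16 assignments meet the threshold.

0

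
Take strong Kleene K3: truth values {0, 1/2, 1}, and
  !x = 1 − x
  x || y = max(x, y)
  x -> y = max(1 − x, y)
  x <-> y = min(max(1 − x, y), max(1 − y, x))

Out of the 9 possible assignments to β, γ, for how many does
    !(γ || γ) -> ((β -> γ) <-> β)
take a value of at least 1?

3

β = 0, γ = 0 ↦ 0  <
β = 0, γ = 1/2 ↦ 1/2  <
β = 0, γ = 1 ↦ 1  ≥
β = 1/2, γ = 0 ↦ 1/2  <
β = 1/2, γ = 1/2 ↦ 1/2  <
β = 1/2, γ = 1 ↦ 1  ≥
β = 1, γ = 0 ↦ 0  <
β = 1, γ = 1/2 ↦ 1/2  <
β = 1, γ = 1 ↦ 1  ≥
So 3 of the 9 assignments meet the threshold.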